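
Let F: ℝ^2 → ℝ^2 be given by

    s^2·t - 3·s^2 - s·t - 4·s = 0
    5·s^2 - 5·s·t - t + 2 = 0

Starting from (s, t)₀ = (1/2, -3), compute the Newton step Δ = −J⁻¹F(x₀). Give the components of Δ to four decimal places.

At (1/2, -3): F = (-2.0000, 13.7500).
Jacobian J = [[2·s·t - 6·s - t - 4, s^2 - s], [10·s - 5·t, -5·s - 1]].
At the point, J = [[-7.0000, -0.2500], [20.0000, -3.5000]] (det J = 29.5000).
Solving J·Δ = −F gives Δ = (-0.3538, 1.9068).

(-0.3538, 1.9068)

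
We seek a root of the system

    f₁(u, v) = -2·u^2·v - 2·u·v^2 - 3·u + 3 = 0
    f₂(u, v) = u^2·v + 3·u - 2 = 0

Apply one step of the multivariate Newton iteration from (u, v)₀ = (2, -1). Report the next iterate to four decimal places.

(1.6667, -1.0833)

At (2, -1): F = (1.0000, 0.0000).
Jacobian J = [[-4·u·v - 2·v^2 - 3, -2·u^2 - 4·u·v], [2·u·v + 3, u^2]].
At the point, J = [[3.0000, 0.0000], [-1.0000, 4.0000]] (det J = 12.0000).
Solving J·Δ = −F gives Δ = (-0.3333, -0.0833).
Then the next iterate is (u, v)₁ = (1.6667, -1.0833).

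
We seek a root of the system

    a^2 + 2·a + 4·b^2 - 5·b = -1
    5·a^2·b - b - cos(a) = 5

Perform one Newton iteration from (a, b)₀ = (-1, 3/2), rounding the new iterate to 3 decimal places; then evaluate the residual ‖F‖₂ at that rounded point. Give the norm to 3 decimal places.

0.192

At (-1, 3/2): F = (1.500, 0.45970).
Jacobian J = [[2·a + 2, 8·b - 5], [10·a·b + sin(a), 5·a^2 - 1]].
At the point, J = [[0.000, 7.000], [-15.84147, 4.000]] (det J = 110.89030).
Solving J·Δ = −F gives Δ = (-0.025, -0.214).
Then the next iterate is (a, b)₁ = (-1.025, 1.286).
Re-evaluating at (-1.025, 1.286): F = (0.18581, -0.04958), so ‖F‖₂ = 0.192.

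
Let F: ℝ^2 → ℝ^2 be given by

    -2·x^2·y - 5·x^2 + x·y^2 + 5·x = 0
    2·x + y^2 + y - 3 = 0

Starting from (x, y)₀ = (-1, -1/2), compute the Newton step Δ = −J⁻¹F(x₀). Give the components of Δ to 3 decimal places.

At (-1, -1/2): F = (-9.250, -5.250).
Jacobian J = [[-4·x·y - 10·x + y^2 + 5, -2·x^2 + 2·x·y], [2, 2·y + 1]].
At the point, J = [[13.250, -1.000], [2.000, 0.000]] (det J = 2.000).
Solving J·Δ = −F gives Δ = (2.625, 25.531).

(2.625, 25.531)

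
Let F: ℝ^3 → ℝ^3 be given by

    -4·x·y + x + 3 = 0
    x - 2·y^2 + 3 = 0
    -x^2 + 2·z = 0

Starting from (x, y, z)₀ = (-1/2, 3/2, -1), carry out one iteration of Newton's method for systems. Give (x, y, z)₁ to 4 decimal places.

At (-1/2, 3/2, -1): F = (5.5000, -2.0000, -2.2500).
Jacobian J = [[-4·y + 1, -4·x, 0], [1, -4·y, 0], [-2·x, 0, 2]].
At the point, J = [[-5.0000, 2.0000, 0.0000], [1.0000, -6.0000, 0.0000], [1.0000, 0.0000, 2.0000]] (det J = 56.0000).
Solving J·Δ = −F gives Δ = (1.0357, -0.1607, 0.6071).
Then the next iterate is (x, y, z)₁ = (0.5357, 1.3393, -0.3929).

(0.5357, 1.3393, -0.3929)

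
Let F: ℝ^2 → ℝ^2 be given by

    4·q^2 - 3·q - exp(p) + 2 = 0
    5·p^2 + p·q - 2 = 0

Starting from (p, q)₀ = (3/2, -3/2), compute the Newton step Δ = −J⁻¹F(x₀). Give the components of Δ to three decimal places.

(-0.621, 0.920)

At (3/2, -3/2): F = (11.01831, 7.000).
Jacobian J = [[-exp(p), 8·q - 3], [10·p + q, p]].
At the point, J = [[-4.48169, -15.000], [13.500, 1.500]] (det J = 195.77747).
Solving J·Δ = −F gives Δ = (-0.621, 0.920).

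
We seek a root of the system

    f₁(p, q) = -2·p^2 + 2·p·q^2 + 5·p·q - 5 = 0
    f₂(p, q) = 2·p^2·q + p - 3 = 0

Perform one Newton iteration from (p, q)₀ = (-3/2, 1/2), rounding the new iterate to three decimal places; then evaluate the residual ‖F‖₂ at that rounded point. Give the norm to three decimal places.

89.686

At (-3/2, 1/2): F = (-14.000, -2.250).
Jacobian J = [[-4·p + 2·q^2 + 5·q, 4·p·q + 5·p], [4·p·q + 1, 2·p^2]].
At the point, J = [[9.000, -10.500], [-2.000, 4.500]] (det J = 19.500).
Solving J·Δ = −F gives Δ = (4.442, 2.474).
Then the next iterate is (p, q)₁ = (2.942, 2.974).
Re-evaluating at (2.942, 2.974): F = (73.47889, 51.42411), so ‖F‖₂ = 89.686.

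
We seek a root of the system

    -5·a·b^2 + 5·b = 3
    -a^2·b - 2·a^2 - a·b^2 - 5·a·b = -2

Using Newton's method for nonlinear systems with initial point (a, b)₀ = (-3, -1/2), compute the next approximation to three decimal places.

(-1.274, -0.891)

At (-3, -1/2): F = (-1.750, -18.250).
Jacobian J = [[-5·b^2, -10·a·b + 5], [-2·a·b - 4·a - b^2 - 5·b, -a^2 - 2·a·b - 5·a]].
At the point, J = [[-1.250, -10.000], [11.250, 3.000]] (det J = 108.750).
Solving J·Δ = −F gives Δ = (1.726, -0.391).
Then the next iterate is (a, b)₁ = (-1.274, -0.891).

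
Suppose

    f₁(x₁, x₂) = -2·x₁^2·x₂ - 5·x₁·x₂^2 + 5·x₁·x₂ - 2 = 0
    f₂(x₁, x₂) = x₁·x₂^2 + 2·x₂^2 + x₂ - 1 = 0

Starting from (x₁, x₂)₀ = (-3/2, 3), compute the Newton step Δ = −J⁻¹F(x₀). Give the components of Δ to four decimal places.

(-0.2797, -0.9957)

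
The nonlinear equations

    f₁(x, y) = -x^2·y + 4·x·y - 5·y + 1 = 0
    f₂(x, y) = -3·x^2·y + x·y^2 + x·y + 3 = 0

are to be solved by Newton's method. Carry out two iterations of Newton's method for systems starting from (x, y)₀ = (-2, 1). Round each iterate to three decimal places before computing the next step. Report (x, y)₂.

At (-2, 1): F = (-16.000, -13.000).
Jacobian J = [[-2·x·y + 4·y, -x^2 + 4·x - 5], [-6·x·y + y^2 + y, -3·x^2 + 2·x·y + x]].
At the point, J = [[8.000, -17.000], [14.000, -18.000]] (det J = 94.000).
Solving J·Δ = −F gives Δ = (-0.713, -1.277).
Then the next iterate is (x, y)₁ = (-2.713, -0.277).
Round to (-2.713, -0.277) and repeat: F = (7.42983, 9.65980), J = [[-2.61100, -23.21237], [-4.70928, -23.29111]].
Δ = (1.055, 0.201), so (x, y)₂ = (-1.658, -0.076).

(-1.658, -0.076)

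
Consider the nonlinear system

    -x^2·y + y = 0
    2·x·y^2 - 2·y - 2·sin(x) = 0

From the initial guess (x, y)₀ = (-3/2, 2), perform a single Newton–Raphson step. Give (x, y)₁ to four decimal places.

(-1.2642, 1.1320)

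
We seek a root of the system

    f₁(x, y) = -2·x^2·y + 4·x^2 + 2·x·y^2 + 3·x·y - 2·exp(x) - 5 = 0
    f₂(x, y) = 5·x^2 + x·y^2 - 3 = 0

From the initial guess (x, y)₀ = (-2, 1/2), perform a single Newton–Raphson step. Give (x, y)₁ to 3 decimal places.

At (-2, 1/2): F = (2.72933, 16.500).
Jacobian J = [[-4·x·y + 8·x + 2·y^2 + 3·y - 2·exp(x), -2·x^2 + 4·x·y + 3·x], [10·x + y^2, 2·x·y]].
At the point, J = [[-10.27067, -18.000], [-19.750, -2.000]] (det J = -334.95866).
Solving J·Δ = −F gives Δ = (0.870, -0.345).
Then the next iterate is (x, y)₁ = (-1.130, 0.155).

(-1.130, 0.155)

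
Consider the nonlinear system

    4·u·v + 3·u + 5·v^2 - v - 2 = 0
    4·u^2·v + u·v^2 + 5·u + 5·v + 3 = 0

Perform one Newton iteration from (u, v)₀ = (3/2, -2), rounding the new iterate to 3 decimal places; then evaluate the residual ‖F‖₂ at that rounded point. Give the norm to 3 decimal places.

At (3/2, -2): F = (12.500, -11.500).
Jacobian J = [[4·v + 3, 4·u + 10·v - 1], [8·u·v + v^2 + 5, 4·u^2 + 2·u·v + 5]].
At the point, J = [[-5.000, -15.000], [-15.000, 8.000]] (det J = -265.000).
Solving J·Δ = −F gives Δ = (-0.274, 0.925).
Then the next iterate is (u, v)₁ = (1.226, -1.075).
Re-evaluating at (1.226, -1.075): F = (3.25932, -1.29143), so ‖F‖₂ = 3.506.

3.506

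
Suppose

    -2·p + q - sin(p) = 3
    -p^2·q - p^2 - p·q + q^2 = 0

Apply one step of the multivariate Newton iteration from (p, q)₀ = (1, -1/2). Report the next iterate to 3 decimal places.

(-1.312, -0.031)

At (1, -1/2): F = (-6.34147, 0.250).
Jacobian J = [[-cos(p) - 2, 1], [-2·p·q - 2·p - q, -p^2 - p + 2·q]].
At the point, J = [[-2.54030, 1.000], [-0.500, -3.000]] (det J = 8.12091).
Solving J·Δ = −F gives Δ = (-2.312, 0.469).
Then the next iterate is (p, q)₁ = (-1.312, -0.031).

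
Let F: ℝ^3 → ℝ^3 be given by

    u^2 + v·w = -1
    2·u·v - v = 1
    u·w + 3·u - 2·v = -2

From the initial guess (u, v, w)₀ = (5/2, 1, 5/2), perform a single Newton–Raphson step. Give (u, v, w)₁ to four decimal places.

At (5/2, 1, 5/2): F = (9.7500, 3.0000, 13.7500).
Jacobian J = [[2·u, w, v], [2·v, 2·u - 1, 0], [w + 3, -2, u]].
At the point, J = [[5.0000, 2.5000, 1.0000], [2.0000, 4.0000, 0.0000], [5.5000, -2.0000, 2.5000]] (det J = 11.5000).
Solving J·Δ = −F gives Δ = (-1.5435, 0.0217, -2.0870).
Then the next iterate is (u, v, w)₁ = (0.9565, 1.0217, 0.4130).

(0.9565, 1.0217, 0.4130)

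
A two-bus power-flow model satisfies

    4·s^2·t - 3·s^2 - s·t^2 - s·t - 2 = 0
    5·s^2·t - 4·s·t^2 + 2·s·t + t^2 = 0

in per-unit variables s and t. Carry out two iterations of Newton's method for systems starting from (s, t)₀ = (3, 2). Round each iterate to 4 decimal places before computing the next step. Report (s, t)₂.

At (3, 2): F = (25.0000, 58.0000).
Jacobian J = [[8·s·t - 6·s - t^2 - t, 4·s^2 - 2·s·t - s], [10·s·t - 4·t^2 + 2·t, 5·s^2 - 8·s·t + 2·s + 2·t]].
At the point, J = [[24.0000, 21.0000], [48.0000, 7.0000]] (det J = -840.0000).
Solving J·Δ = −F gives Δ = (-1.2417, 0.2286).
Then the next iterate is (s, t)₁ = (1.7583, 2.2286).
Round to (1.7583, 2.2286) and repeat: F = (3.633649, 12.322163), J = [[13.603321, 2.771081], [23.776042, -7.916485]].
Δ = (-0.3624, 0.4680), so (s, t)₂ = (1.3959, 2.6966).

(1.3959, 2.6966)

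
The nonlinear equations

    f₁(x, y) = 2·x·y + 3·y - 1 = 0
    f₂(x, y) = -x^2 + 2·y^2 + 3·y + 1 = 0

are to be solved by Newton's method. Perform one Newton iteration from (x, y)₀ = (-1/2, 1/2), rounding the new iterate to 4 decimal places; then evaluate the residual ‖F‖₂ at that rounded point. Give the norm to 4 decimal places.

At (-1/2, 1/2): F = (0.0000, 2.7500).
Jacobian J = [[2·y, 2·x + 3], [-2·x, 4·y + 3]].
At the point, J = [[1.0000, 2.0000], [1.0000, 5.0000]] (det J = 3.0000).
Solving J·Δ = −F gives Δ = (1.8333, -0.9167).
Then the next iterate is (x, y)₁ = (1.3333, -0.4167).
Re-evaluating at (1.3333, -0.4167): F = (-3.361272, -1.680511), so ‖F‖₂ = 3.7580.

3.7580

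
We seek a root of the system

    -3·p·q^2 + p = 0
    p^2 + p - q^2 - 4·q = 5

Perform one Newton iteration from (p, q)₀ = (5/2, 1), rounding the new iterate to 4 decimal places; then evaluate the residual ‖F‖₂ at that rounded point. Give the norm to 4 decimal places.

At (5/2, 1): F = (-5.0000, -1.2500).
Jacobian J = [[-3·q^2 + 1, -6·p·q], [2·p + 1, -2·q - 4]].
At the point, J = [[-2.0000, -15.0000], [6.0000, -6.0000]] (det J = 102.0000).
Solving J·Δ = −F gives Δ = (-0.1103, -0.3186).
Then the next iterate is (p, q)₁ = (2.3897, 0.6814).
Re-evaluating at (2.3897, 0.6814): F = (-0.938956, -0.089540), so ‖F‖₂ = 0.9432.

0.9432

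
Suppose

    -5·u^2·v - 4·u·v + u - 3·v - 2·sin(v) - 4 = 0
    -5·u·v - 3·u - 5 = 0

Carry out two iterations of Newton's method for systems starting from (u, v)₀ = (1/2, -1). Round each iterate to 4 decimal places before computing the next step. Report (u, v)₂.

At (1/2, -1): F = (4.432942, -4.0000).
Jacobian J = [[-10·u·v - 4·v + 1, -5·u^2 - 4·u - 2·cos(v) - 3], [-5·v - 3, -5·u]].
At the point, J = [[10.0000, -7.330605], [2.0000, -2.5000]] (det J = -10.338791).
Solving J·Δ = −F gives Δ = (-3.9081, -4.7265).
Then the next iterate is (u, v)₁ = (-3.4081, -5.7265).
Round to (-3.4081, -5.7265) and repeat: F = (263.219368, -92.358123), J = [[-171.258847, -49.141350], [25.6325, 17.0405]].
Δ = (-0.0321, 5.4682), so (u, v)₂ = (-3.4402, -0.2583).

(-3.4402, -0.2583)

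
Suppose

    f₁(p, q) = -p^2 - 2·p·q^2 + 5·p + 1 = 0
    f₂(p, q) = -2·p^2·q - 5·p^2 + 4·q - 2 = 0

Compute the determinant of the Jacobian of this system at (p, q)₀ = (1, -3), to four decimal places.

-54.0000

J = [[-2·p - 2·q^2 + 5, -4·p·q], [-4·p·q - 10·p, -2·p^2 + 4]].
At the point, J = [[-15.0000, 12.0000], [2.0000, 2.0000]].
det J = -54.0000.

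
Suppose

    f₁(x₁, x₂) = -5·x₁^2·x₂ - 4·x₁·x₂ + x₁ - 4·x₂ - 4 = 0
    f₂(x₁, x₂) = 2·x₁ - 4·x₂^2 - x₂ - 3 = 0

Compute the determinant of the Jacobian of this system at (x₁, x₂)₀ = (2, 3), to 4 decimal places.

1839.0000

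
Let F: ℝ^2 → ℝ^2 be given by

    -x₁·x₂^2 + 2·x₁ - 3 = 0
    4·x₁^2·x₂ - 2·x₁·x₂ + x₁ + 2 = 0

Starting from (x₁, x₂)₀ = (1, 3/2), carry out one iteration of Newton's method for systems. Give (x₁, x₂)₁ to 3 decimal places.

At (1, 3/2): F = (-3.250, 6.000).
Jacobian J = [[-x₂^2 + 2, -2·x₁·x₂], [8·x₁·x₂ - 2·x₂ + 1, 4·x₁^2 - 2·x₁]].
At the point, J = [[-0.250, -3.000], [10.000, 2.000]] (det J = 29.500).
Solving J·Δ = −F gives Δ = (-0.390, -1.051).
Then the next iterate is (x₁, x₂)₁ = (0.610, 0.449).

(0.610, 0.449)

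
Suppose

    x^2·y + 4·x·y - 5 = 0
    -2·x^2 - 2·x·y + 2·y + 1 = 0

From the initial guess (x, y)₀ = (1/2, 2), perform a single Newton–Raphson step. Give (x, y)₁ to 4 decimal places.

At (1/2, 2): F = (-0.5000, 2.5000).
Jacobian J = [[2·x·y + 4·y, x^2 + 4·x], [-4·x - 2·y, -2·x + 2]].
At the point, J = [[10.0000, 2.2500], [-6.0000, 1.0000]] (det J = 23.5000).
Solving J·Δ = −F gives Δ = (0.2606, -0.9362).
Then the next iterate is (x, y)₁ = (0.7606, 1.0638).

(0.7606, 1.0638)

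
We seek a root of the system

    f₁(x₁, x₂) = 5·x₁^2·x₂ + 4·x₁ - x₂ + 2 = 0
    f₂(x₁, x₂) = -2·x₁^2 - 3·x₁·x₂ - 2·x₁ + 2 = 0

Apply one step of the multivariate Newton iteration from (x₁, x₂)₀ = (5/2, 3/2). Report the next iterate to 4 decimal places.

(0.4834, 2.3699)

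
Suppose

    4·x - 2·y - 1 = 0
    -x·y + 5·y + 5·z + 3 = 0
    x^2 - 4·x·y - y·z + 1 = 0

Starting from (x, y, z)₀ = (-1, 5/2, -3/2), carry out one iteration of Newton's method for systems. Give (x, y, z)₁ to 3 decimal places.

(4.733, 8.967, -8.493)

At (-1, 5/2, -3/2): F = (-10.000, 10.500, 15.750).
Jacobian J = [[4, -2, 0], [-y, -x + 5, 5], [2·x - 4·y, -4·x - z, -y]].
At the point, J = [[4.000, -2.000, 0.000], [-2.500, 6.000, 5.000], [-12.000, 5.500, -2.500]] (det J = -37.500).
Solving J·Δ = −F gives Δ = (5.733, 6.467, -6.993).
Then the next iterate is (x, y, z)₁ = (4.733, 8.967, -8.493).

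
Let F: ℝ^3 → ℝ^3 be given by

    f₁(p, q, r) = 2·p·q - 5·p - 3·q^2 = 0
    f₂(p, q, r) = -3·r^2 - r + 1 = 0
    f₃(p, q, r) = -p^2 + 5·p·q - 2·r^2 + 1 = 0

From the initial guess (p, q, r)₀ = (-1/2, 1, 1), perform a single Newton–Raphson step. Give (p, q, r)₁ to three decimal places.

At (-1/2, 1, 1): F = (-1.500, -3.000, -3.750).
Jacobian J = [[2·q - 5, 2·p - 6·q, 0], [0, 0, -6·r - 1], [-2·p + 5·q, 5·p, -4·r]].
At the point, J = [[-3.000, -7.000, 0.000], [0.000, 0.000, -7.000], [6.000, -2.500, -4.000]] (det J = 346.500).
Solving J·Δ = −F gives Δ = (0.212, -0.305, -0.429).
Then the next iterate is (p, q, r)₁ = (-0.288, 0.695, 0.571).

(-0.288, 0.695, 0.571)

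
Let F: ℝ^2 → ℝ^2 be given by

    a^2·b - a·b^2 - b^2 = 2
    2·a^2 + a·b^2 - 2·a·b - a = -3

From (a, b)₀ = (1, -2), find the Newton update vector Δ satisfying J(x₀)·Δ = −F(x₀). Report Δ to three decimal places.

(-0.706, 0.706)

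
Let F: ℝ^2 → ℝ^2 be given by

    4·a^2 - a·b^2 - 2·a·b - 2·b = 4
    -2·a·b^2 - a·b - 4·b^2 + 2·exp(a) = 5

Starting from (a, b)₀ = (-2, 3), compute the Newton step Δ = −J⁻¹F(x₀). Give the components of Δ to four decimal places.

(-0.2375, -3.0974)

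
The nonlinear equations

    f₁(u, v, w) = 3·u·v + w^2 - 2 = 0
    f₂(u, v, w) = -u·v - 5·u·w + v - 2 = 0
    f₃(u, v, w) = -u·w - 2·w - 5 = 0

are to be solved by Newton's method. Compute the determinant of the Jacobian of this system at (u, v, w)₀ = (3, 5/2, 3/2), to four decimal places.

-181.5000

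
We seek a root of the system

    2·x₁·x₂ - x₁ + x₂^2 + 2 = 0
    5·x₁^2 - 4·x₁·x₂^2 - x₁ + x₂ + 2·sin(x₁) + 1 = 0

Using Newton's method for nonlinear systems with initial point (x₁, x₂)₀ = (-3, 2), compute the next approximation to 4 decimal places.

At (-3, 2): F = (-3.0000, 98.717760).
Jacobian J = [[2·x₂ - 1, 2·x₁ + 2·x₂], [10·x₁ - 4·x₂^2 + 2·cos(x₁) - 1, -8·x₁·x₂ + 1]].
At the point, J = [[3.0000, -2.0000], [-48.979985, 49.0000]] (det J = 49.040030).
Solving J·Δ = −F gives Δ = (-1.0285, -3.0427).
Then the next iterate is (x₁, x₂)₁ = (-4.0285, -1.0427).

(-4.0285, -1.0427)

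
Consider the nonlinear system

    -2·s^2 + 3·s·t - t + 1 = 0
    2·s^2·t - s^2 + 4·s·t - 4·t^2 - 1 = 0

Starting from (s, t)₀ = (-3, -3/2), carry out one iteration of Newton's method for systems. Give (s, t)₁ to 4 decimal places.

(-1.9968, -0.9476)

At (-3, -3/2): F = (-2.0000, -28.0000).
Jacobian J = [[-4·s + 3·t, 3·s - 1], [4·s·t - 2·s + 4·t, 2·s^2 + 4·s - 8·t]].
At the point, J = [[7.5000, -10.0000], [18.0000, 18.0000]] (det J = 315.0000).
Solving J·Δ = −F gives Δ = (1.0032, 0.5524).
Then the next iterate is (s, t)₁ = (-1.9968, -0.9476).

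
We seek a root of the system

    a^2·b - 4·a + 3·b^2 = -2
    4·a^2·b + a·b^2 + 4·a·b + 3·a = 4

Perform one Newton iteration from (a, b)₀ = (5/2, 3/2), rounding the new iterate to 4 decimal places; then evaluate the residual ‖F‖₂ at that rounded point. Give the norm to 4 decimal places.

16.4645

At (5/2, 3/2): F = (8.1250, 61.6250).
Jacobian J = [[2·a·b - 4, a^2 + 6·b], [8·a·b + b^2 + 4·b + 3, 4·a^2 + 2·a·b + 4·a]].
At the point, J = [[3.5000, 15.2500], [41.2500, 42.5000]] (det J = -480.3125).
Solving J·Δ = −F gives Δ = (-1.2377, -0.2487).
Then the next iterate is (a, b)₁ = (1.2623, 1.2513).
Re-evaluating at (1.2623, 1.2513): F = (3.641878, 16.056704), so ‖F‖₂ = 16.4645.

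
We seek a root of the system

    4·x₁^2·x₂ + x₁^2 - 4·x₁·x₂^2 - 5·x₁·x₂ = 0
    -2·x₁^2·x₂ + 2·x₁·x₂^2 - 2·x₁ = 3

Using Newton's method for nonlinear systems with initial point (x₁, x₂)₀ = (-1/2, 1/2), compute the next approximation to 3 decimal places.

At (-1/2, 1/2): F = (2.500, -2.500).
Jacobian J = [[8·x₁·x₂ + 2·x₁ - 4·x₂^2 - 5·x₂, 4·x₁^2 - 8·x₁·x₂ - 5·x₁], [-4·x₁·x₂ + 2·x₂^2 - 2, -2·x₁^2 + 4·x₁·x₂]].
At the point, J = [[-6.500, 5.500], [-0.500, -1.500]] (det J = 12.500).
Solving J·Δ = −F gives Δ = (-0.800, -1.400).
Then the next iterate is (x₁, x₂)₁ = (-1.300, -0.900).

(-1.300, -0.900)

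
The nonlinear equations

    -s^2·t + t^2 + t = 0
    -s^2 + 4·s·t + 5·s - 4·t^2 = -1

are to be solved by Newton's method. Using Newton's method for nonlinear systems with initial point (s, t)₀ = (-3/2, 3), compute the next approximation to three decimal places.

(-1.115, 1.165)

At (-3/2, 3): F = (5.250, -62.750).
Jacobian J = [[-2·s·t, -s^2 + 2·t + 1], [-2·s + 4·t + 5, 4·s - 8·t]].
At the point, J = [[9.000, 4.750], [20.000, -30.000]] (det J = -365.000).
Solving J·Δ = −F gives Δ = (0.385, -1.835).
Then the next iterate is (s, t)₁ = (-1.115, 1.165).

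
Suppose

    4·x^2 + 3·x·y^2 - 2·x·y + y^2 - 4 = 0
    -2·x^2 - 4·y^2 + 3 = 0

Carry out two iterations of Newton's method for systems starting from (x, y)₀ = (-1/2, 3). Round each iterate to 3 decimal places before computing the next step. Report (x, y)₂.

At (-1/2, 3): F = (-4.500, -33.500).
Jacobian J = [[8·x + 3·y^2 - 2·y, 6·x·y - 2·x + 2·y], [-4·x, -8·y]].
At the point, J = [[17.000, -2.000], [2.000, -24.000]] (det J = -404.000).
Solving J·Δ = −F gives Δ = (0.101, -1.387).
Then the next iterate is (x, y)₁ = (-0.399, 1.613).
Round to (-0.399, 1.613) and repeat: F = (-2.58857, -7.72548), J = [[1.38731, 0.16248], [1.596, -12.904]].
Δ = (1.908, -0.363), so (x, y)₂ = (1.509, 1.250).

(1.509, 1.250)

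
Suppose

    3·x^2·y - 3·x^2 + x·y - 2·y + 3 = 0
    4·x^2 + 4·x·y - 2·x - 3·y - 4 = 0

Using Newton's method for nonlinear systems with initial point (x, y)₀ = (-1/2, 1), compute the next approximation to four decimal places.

At (-1/2, 1): F = (0.5000, -7.0000).
Jacobian J = [[6·x·y - 6·x + y, 3·x^2 + x - 2], [8·x + 4·y - 2, 4·x - 3]].
At the point, J = [[1.0000, -1.7500], [-2.0000, -5.0000]] (det J = -8.5000).
Solving J·Δ = −F gives Δ = (-1.7353, -0.7059).
Then the next iterate is (x, y)₁ = (-2.2353, 0.2941).

(-2.2353, 0.2941)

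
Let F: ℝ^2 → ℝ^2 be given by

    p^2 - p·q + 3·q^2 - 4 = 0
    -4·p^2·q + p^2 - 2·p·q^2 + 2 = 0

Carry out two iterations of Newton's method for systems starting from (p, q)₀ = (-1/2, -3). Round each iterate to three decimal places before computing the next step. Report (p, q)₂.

At (-1/2, -3): F = (21.750, 14.250).
Jacobian J = [[2·p - q, -p + 6·q], [-8·p·q + 2·p - 2·q^2, -4·p^2 - 4·p·q]].
At the point, J = [[2.000, -17.500], [-31.000, -7.000]] (det J = -556.500).
Solving J·Δ = −F gives Δ = (0.175, 1.263).
Then the next iterate is (p, q)₁ = (-0.325, -1.737).
Round to (-0.325, -1.737) and repeat: F = (4.59261, 4.80067), J = [[1.087, -10.097], [-11.20054, -2.68060]].
Δ = (0.312, 0.488), so (p, q)₂ = (-0.013, -1.249).

(-0.013, -1.249)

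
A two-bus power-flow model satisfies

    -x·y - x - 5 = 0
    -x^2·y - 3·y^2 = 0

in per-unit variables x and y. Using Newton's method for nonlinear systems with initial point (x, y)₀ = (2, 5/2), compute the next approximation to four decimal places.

(-1.6667, 2.9167)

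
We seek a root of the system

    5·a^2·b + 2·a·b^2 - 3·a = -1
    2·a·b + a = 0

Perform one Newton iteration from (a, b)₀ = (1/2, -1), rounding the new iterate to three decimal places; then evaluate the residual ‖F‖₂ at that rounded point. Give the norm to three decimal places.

At (1/2, -1): F = (-0.750, -0.500).
Jacobian J = [[10·a·b + 2·b^2 - 3, 5·a^2 + 4·a·b], [2·b + 1, 2·a]].
At the point, J = [[-6.000, -0.750], [-1.000, 1.000]] (det J = -6.750).
Solving J·Δ = −F gives Δ = (-0.167, 0.333).
Then the next iterate is (a, b)₁ = (0.333, -0.667).
Re-evaluating at (0.333, -0.667): F = (-0.07252, -0.11122), so ‖F‖₂ = 0.133.

0.133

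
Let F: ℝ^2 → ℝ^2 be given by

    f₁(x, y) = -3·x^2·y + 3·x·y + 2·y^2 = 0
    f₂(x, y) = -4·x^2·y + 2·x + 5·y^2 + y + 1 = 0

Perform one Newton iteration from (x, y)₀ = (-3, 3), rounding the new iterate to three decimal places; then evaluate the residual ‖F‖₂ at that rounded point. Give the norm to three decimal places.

At (-3, 3): F = (-90.000, -65.000).
Jacobian J = [[-6·x·y + 3·y, -3·x^2 + 3·x + 4·y], [-8·x·y + 2, -4·x^2 + 10·y + 1]].
At the point, J = [[63.000, -24.000], [74.000, -5.000]] (det J = 1461.000).
Solving J·Δ = −F gives Δ = (0.760, -1.756).
Then the next iterate is (x, y)₁ = (-2.240, 1.244).
Re-evaluating at (-2.240, 1.244): F = (-23.99029, -19.46590), so ‖F‖₂ = 30.894.

30.894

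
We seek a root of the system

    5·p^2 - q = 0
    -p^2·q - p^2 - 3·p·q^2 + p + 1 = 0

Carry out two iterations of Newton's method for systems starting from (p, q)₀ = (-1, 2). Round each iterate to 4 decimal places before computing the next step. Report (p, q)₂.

(-0.4432, 0.7988)

At (-1, 2): F = (3.0000, 9.0000).
Jacobian J = [[10·p, -1], [-2·p·q - 2·p - 3·q^2 + 1, -p^2 - 6·p·q]].
At the point, J = [[-10.0000, -1.0000], [-5.0000, 11.0000]] (det J = -115.0000).
Solving J·Δ = −F gives Δ = (0.3652, -0.6522).
Then the next iterate is (p, q)₁ = (-0.6348, 1.3478).
Round to (-0.6348, 1.3478) and repeat: F = (0.667055, 2.878571), J = [[-6.3480, -1.0000], [-1.468928, 4.730530]].
Δ = (0.1916, -0.5490), so (p, q)₂ = (-0.4432, 0.7988).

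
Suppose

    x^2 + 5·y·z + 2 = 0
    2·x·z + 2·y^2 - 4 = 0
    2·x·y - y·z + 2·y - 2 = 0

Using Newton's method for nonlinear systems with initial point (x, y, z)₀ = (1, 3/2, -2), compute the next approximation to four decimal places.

(0.1373, 1.0833, -0.7255)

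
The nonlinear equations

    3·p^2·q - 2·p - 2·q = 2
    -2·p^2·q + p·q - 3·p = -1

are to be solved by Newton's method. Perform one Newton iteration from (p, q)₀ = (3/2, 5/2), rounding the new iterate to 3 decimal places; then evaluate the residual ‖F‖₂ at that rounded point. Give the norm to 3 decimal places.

At (3/2, 5/2): F = (6.875, -11.000).
Jacobian J = [[6·p·q - 2, 3·p^2 - 2], [-4·p·q + q - 3, -2·p^2 + p]].
At the point, J = [[20.500, 4.750], [-15.500, -3.000]] (det J = 12.125).
Solving J·Δ = −F gives Δ = (-2.608, 9.809).
Then the next iterate is (p, q)₁ = (-1.108, 12.309).
Re-evaluating at (-1.108, 12.309): F = (20.93195, -39.53700), so ‖F‖₂ = 44.736.

44.736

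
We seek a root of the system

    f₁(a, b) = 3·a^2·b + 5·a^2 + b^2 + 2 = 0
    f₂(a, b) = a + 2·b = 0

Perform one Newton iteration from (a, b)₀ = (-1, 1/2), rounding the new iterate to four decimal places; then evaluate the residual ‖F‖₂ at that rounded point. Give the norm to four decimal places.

At (-1, 1/2): F = (8.7500, 0.0000).
Jacobian J = [[6·a·b + 10·a, 3·a^2 + 2·b], [1, 2]].
At the point, J = [[-13.0000, 4.0000], [1.0000, 2.0000]] (det J = -30.0000).
Solving J·Δ = −F gives Δ = (0.5833, -0.2917).
Then the next iterate is (a, b)₁ = (-0.4167, 0.2083).
Re-evaluating at (-0.4167, 0.2083): F = (3.020090, -0.0001), so ‖F‖₂ = 3.0201.

3.0201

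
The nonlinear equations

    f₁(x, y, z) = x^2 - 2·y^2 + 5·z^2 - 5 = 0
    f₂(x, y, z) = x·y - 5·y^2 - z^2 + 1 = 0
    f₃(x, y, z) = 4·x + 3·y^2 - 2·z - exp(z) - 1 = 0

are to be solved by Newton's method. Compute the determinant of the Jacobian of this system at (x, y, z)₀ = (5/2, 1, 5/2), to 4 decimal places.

J = [[2·x, -4·y, 10·z], [y, x - 10·y, -2·z], [4, 6·y, -exp(z) - 2]].
At the point, J = [[5.0000, -4.0000, 25.0000], [1.0000, -7.5000, -5.0000], [4.0000, 6.0000, -14.182494]].
det J = 1605.1135.

1605.1135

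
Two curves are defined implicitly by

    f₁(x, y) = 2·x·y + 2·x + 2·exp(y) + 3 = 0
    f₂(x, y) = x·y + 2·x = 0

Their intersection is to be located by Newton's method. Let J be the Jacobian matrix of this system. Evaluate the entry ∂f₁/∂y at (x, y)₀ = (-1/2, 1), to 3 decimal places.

∂f₁/∂y = 2·x + 2·exp(y).
At (-1/2, 1) this is 4.437.

4.437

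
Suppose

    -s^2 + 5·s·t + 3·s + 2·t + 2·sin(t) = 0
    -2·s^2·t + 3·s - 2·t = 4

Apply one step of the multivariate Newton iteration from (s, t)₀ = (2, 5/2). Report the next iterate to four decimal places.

At (2, 5/2): F = (33.196944, -23.0000).
Jacobian J = [[-2·s + 5·t + 3, 5·s + 2·cos(t) + 2], [-4·s·t + 3, -2·s^2 - 2]].
At the point, J = [[11.5000, 10.397713], [-17.0000, -10.0000]] (det J = 61.761117).
Solving J·Δ = −F gives Δ = (1.5029, -4.8550).
Then the next iterate is (s, t)₁ = (3.5029, -2.3550).

(3.5029, -2.3550)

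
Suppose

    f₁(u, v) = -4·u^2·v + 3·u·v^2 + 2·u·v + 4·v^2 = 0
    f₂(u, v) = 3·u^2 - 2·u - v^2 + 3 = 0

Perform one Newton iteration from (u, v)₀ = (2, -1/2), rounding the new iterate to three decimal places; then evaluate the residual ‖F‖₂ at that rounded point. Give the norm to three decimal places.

At (2, -1/2): F = (8.500, 10.750).
Jacobian J = [[-8·u·v + 3·v^2 + 2·v, -4·u^2 + 6·u·v + 2·u + 8·v], [6·u - 2, -2·v]].
At the point, J = [[7.750, -22.000], [10.000, 1.000]] (det J = 227.750).
Solving J·Δ = −F gives Δ = (-1.076, 0.007).
Then the next iterate is (u, v)₁ = (0.924, -0.493).
Re-evaluating at (0.924, -0.493): F = (2.41851, 3.47028), so ‖F‖₂ = 4.230.

4.230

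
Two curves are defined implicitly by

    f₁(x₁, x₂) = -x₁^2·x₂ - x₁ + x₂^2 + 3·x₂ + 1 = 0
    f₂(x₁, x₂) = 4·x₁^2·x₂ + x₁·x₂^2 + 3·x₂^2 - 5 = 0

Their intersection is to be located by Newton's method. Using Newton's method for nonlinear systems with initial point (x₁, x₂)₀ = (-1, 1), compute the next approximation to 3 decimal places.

At (-1, 1): F = (5.000, 1.000).
Jacobian J = [[-2·x₁·x₂ - 1, -x₁^2 + 2·x₂ + 3], [8·x₁·x₂ + x₂^2, 4·x₁^2 + 2·x₁·x₂ + 6·x₂]].
At the point, J = [[1.000, 4.000], [-7.000, 8.000]] (det J = 36.000).
Solving J·Δ = −F gives Δ = (-1.000, -1.000).
Then the next iterate is (x₁, x₂)₁ = (-2.000, 0.000).

(-2.000, 0.000)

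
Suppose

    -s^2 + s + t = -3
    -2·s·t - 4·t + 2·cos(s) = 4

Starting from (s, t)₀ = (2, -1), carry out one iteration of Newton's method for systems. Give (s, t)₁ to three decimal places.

(2.133, -0.601)

At (2, -1): F = (0.000, 3.16771).
Jacobian J = [[-2·s + 1, 1], [-2·t - 2·sin(s), -2·s - 4]].
At the point, J = [[-3.000, 1.000], [0.18141, -8.000]] (det J = 23.81859).
Solving J·Δ = −F gives Δ = (0.133, 0.399).
Then the next iterate is (s, t)₁ = (2.133, -0.601).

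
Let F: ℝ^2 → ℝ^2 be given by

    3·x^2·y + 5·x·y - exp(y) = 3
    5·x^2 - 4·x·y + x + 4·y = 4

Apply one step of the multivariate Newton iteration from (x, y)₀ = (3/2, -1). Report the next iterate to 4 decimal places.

At (3/2, -1): F = (-17.617879, 10.7500).
Jacobian J = [[6·x·y + 5·y, 3·x^2 + 5·x - exp(y)], [10·x - 4·y + 1, -4·x + 4]].
At the point, J = [[-14.0000, 13.882121], [20.0000, -2.0000]] (det J = -249.642411).
Solving J·Δ = −F gives Δ = (-0.4566, 0.8086).
Then the next iterate is (x, y)₁ = (1.0434, -0.1914).

(1.0434, -0.1914)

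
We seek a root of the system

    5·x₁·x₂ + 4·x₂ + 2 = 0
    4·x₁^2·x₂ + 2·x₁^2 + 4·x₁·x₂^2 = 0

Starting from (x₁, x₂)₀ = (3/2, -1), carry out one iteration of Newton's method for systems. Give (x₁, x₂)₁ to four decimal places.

At (3/2, -1): F = (-9.5000, 1.5000).
Jacobian J = [[5·x₂, 5·x₁ + 4], [8·x₁·x₂ + 4·x₁ + 4·x₂^2, 4·x₁^2 + 8·x₁·x₂]].
At the point, J = [[-5.0000, 11.5000], [-2.0000, -3.0000]] (det J = 38.0000).
Solving J·Δ = −F gives Δ = (-0.2961, 0.6974).
Then the next iterate is (x₁, x₂)₁ = (1.2039, -0.3026).

(1.2039, -0.3026)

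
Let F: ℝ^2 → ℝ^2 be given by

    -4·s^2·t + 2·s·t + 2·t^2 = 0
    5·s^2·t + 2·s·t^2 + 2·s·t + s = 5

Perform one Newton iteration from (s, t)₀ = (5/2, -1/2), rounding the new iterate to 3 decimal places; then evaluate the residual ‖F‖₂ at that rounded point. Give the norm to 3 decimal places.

At (5/2, -1/2): F = (10.500, -19.375).
Jacobian J = [[-8·s·t + 2·t, -4·s^2 + 2·s + 4·t], [10·s·t + 2·t^2 + 2·t + 1, 5·s^2 + 4·s·t + 2·s]].
At the point, J = [[9.000, -22.000], [-12.000, 31.250]] (det J = 17.250).
Solving J·Δ = −F gives Δ = (5.688, 2.804).
Then the next iterate is (s, t)₁ = (8.188, 2.304).
Re-evaluating at (8.188, 2.304): F = (-569.52432, 900.18825), so ‖F‖₂ = 1065.221.

1065.221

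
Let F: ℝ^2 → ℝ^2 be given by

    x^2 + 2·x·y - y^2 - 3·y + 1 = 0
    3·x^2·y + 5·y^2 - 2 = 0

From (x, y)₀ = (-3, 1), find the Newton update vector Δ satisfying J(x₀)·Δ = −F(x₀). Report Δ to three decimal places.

At (-3, 1): F = (0.000, 30.000).
Jacobian J = [[2·x + 2·y, 2·x - 2·y - 3], [6·x·y, 3·x^2 + 10·y]].
At the point, J = [[-4.000, -11.000], [-18.000, 37.000]] (det J = -346.000).
Solving J·Δ = −F gives Δ = (0.954, -0.347).

(0.954, -0.347)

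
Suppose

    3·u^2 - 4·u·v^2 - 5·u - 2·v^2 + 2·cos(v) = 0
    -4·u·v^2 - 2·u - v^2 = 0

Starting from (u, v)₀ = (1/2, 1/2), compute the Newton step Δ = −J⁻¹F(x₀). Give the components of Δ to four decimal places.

(-0.9688, 0.3855)

At (1/2, 1/2): F = (-0.994835, -1.7500).
Jacobian J = [[6·u - 4·v^2 - 5, -8·u·v - 4·v - 2·sin(v)], [-4·v^2 - 2, -8·u·v - 2·v]].
At the point, J = [[-3.0000, -4.958851], [-3.0000, -3.0000]] (det J = -5.876553).
Solving J·Δ = −F gives Δ = (-0.9688, 0.3855).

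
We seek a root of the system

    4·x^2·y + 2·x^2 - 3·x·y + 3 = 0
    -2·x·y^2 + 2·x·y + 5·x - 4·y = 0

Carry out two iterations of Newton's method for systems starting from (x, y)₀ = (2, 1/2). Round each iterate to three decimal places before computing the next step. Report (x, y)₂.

(-0.238, -0.081)

At (2, 1/2): F = (16.000, 9.000).
Jacobian J = [[8·x·y + 4·x - 3·y, 4·x^2 - 3·x], [-2·y^2 + 2·y + 5, -4·x·y + 2·x - 4]].
At the point, J = [[14.500, 10.000], [5.500, -4.000]] (det J = -113.000).
Solving J·Δ = −F gives Δ = (-1.363, 0.376).
Then the next iterate is (x, y)₁ = (0.637, 0.876).
Round to (0.637, 0.876) and repeat: F = (3.55932, -0.18061), J = [[4.38410, -0.28792], [5.21725, -4.95805]].
Δ = (-0.875, -0.957), so (x, y)₂ = (-0.238, -0.081).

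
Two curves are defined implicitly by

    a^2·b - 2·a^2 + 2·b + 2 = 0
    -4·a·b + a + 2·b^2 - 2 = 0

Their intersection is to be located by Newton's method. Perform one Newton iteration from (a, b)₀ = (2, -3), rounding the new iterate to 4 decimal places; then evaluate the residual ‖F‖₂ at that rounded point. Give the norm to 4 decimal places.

11.8522

At (2, -3): F = (-24.0000, 42.0000).
Jacobian J = [[2·a·b - 4·a, a^2 + 2], [-4·b + 1, -4·a + 4·b]].
At the point, J = [[-20.0000, 6.0000], [13.0000, -20.0000]] (det J = 322.0000).
Solving J·Δ = −F gives Δ = (-0.7081, 1.6398).
Then the next iterate is (a, b)₁ = (1.2919, -1.3602).
Re-evaluating at (1.2919, -1.3602): F = (-6.328593, 10.021158), so ‖F‖₂ = 11.8522.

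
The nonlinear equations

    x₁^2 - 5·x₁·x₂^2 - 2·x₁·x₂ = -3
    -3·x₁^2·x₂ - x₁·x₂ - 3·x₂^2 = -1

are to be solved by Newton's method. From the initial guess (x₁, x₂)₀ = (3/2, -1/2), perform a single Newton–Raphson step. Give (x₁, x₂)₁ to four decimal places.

(0.2741, -0.8342)

At (3/2, -1/2): F = (4.8750, 4.3750).
Jacobian J = [[2·x₁ - 5·x₂^2 - 2·x₂, -10·x₁·x₂ - 2·x₁], [-6·x₁·x₂ - x₂, -3·x₁^2 - x₁ - 6·x₂]].
At the point, J = [[2.7500, 4.5000], [5.0000, -5.2500]] (det J = -36.9375).
Solving J·Δ = −F gives Δ = (-1.2259, -0.3342).
Then the next iterate is (x₁, x₂)₁ = (0.2741, -0.8342).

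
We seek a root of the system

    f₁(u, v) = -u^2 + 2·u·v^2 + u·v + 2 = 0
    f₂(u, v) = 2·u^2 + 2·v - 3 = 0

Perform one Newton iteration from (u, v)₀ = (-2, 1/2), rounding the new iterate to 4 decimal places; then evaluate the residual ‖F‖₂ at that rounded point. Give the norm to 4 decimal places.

1.2744

At (-2, 1/2): F = (-4.0000, 6.0000).
Jacobian J = [[-2·u + 2·v^2 + v, 4·u·v + u], [4·u, 2]].
At the point, J = [[5.0000, -6.0000], [-8.0000, 2.0000]] (det J = -38.0000).
Solving J·Δ = −F gives Δ = (0.7368, -0.0526).
Then the next iterate is (u, v)₁ = (-1.2632, 0.4474).
Re-evaluating at (-1.2632, 0.4474): F = (-0.666531, 1.086148), so ‖F‖₂ = 1.2744.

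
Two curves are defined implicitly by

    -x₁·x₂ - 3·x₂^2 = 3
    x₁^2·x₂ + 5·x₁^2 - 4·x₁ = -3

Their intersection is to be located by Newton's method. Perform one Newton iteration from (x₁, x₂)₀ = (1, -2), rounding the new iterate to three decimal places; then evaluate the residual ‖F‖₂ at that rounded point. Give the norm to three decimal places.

9.476

At (1, -2): F = (-13.000, 2.000).
Jacobian J = [[-x₂, -x₁ - 6·x₂], [2·x₁·x₂ + 10·x₁ - 4, x₁^2]].
At the point, J = [[2.000, 11.000], [2.000, 1.000]] (det J = -20.000).
Solving J·Δ = −F gives Δ = (-1.750, 1.500).
Then the next iterate is (x₁, x₂)₁ = (-0.750, -0.500).
Re-evaluating at (-0.750, -0.500): F = (-4.125, 8.53125), so ‖F‖₂ = 9.476.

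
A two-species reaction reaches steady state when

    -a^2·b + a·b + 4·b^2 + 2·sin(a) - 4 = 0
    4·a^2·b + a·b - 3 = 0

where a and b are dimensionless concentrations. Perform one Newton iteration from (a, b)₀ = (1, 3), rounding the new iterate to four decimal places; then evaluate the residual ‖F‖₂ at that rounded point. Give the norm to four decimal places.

At (1, 3): F = (33.682942, 12.0000).
Jacobian J = [[-2·a·b + b + 2·cos(a), -a^2 + a + 8·b], [8·a·b + b, 4·a^2 + a]].
At the point, J = [[-1.919395, 24.0000], [27.0000, 5.0000]] (det J = -657.596977).
Solving J·Δ = −F gives Δ = (-0.1819, -1.4180).
Then the next iterate is (a, b)₁ = (0.8181, 1.5820).
Re-evaluating at (0.8181, 1.5820): F = (7.706014, 2.529486), so ‖F‖₂ = 8.1105.

8.1105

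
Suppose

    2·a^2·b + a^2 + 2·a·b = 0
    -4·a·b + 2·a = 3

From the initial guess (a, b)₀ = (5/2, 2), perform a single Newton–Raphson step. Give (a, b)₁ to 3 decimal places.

(1.973, 0.516)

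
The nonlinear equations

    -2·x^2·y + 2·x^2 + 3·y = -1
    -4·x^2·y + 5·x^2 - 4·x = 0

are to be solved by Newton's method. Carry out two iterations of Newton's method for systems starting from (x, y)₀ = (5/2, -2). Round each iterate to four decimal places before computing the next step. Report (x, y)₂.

(1.0453, -0.9205)

At (5/2, -2): F = (32.5000, 71.2500).
Jacobian J = [[-4·x·y + 4·x, -2·x^2 + 3], [-8·x·y + 10·x - 4, -4·x^2]].
At the point, J = [[30.0000, -9.5000], [61.0000, -25.0000]] (det J = -170.5000).
Solving J·Δ = −F gives Δ = (-0.7955, 0.9091).
Then the next iterate is (x, y)₁ = (1.7045, -1.0909).
Round to (1.7045, -1.0909) and repeat: F = (9.876768, 20.386257), J = [[14.255756, -2.810640], [27.920512, -11.621281]].
Δ = (-0.6592, 0.1704), so (x, y)₂ = (1.0453, -0.9205).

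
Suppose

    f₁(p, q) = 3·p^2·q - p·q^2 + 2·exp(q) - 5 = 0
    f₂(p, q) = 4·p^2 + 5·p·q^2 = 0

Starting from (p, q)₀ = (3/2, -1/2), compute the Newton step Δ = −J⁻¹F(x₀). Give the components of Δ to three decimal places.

(-0.517, 0.537)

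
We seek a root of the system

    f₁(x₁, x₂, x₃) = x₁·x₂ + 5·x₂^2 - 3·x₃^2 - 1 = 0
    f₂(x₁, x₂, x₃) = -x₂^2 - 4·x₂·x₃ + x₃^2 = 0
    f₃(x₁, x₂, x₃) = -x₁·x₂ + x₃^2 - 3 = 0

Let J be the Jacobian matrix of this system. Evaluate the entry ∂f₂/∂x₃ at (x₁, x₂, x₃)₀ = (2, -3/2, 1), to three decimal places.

∂f₂/∂x₃ = -4·x₂ + 2·x₃.
At (2, -3/2, 1) this is 8.000.

8.000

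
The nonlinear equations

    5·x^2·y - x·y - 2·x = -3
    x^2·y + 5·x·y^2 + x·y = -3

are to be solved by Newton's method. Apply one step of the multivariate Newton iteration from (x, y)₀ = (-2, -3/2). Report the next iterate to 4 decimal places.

(-1.4360, -1.0745)

At (-2, -3/2): F = (-26.0000, -22.5000).
Jacobian J = [[10·x·y - y - 2, 5·x^2 - x], [2·x·y + 5·y^2 + y, x^2 + 10·x·y + x]].
At the point, J = [[29.5000, 22.0000], [15.7500, 32.0000]] (det J = 597.5000).
Solving J·Δ = −F gives Δ = (0.5640, 0.4255).
Then the next iterate is (x, y)₁ = (-1.4360, -1.0745).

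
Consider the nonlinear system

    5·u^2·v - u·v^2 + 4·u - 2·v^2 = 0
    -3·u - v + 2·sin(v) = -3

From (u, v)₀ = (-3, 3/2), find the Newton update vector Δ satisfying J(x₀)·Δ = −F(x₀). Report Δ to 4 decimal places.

At (-3, 3/2): F = (57.7500, 12.494990).
Jacobian J = [[10·u·v - v^2 + 4, 5·u^2 - 2·u·v - 4·v], [-3, 2·cos(v) - 1]].
At the point, J = [[-43.2500, 48.0000], [-3.0000, -0.858526]] (det J = 181.131232).
Solving J·Δ = −F gives Δ = (3.5849, 2.0270).

(3.5849, 2.0270)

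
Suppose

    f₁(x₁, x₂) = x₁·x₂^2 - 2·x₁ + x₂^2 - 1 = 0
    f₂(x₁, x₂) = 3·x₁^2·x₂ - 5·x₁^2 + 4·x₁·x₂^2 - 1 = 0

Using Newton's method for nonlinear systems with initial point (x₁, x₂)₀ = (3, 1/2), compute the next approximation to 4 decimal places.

(12.8723, 6.3191)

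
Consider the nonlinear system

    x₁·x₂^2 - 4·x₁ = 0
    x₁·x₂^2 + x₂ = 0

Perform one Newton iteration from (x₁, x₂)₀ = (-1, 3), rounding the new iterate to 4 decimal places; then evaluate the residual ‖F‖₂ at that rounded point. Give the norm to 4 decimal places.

1.8998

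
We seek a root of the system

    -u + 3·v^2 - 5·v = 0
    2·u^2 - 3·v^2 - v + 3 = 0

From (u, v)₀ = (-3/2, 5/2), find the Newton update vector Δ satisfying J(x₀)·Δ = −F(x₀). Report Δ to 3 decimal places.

(-0.178, -0.793)

At (-3/2, 5/2): F = (7.750, -13.750).
Jacobian J = [[-1, 6·v - 5], [4·u, -6·v - 1]].
At the point, J = [[-1.000, 10.000], [-6.000, -16.000]] (det J = 76.000).
Solving J·Δ = −F gives Δ = (-0.178, -0.793).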